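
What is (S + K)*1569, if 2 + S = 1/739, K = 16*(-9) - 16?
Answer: -187835973/739 ≈ -2.5418e+5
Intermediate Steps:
K = -160 (K = -144 - 16 = -160)
S = -1477/739 (S = -2 + 1/739 = -1477/739 ≈ -1.9986)
(S + K)*1569 = (-1477/739 - 160)*1569 = -119717/739*1569 = -187835973/739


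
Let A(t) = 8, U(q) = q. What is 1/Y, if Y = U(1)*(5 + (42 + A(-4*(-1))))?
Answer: 1/55 ≈ 0.018182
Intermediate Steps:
Y = 55 (Y = 1*(5 + (42 + 8)) = 1*(5 + 50) = 1*55 = 55)
1/Y = 1/55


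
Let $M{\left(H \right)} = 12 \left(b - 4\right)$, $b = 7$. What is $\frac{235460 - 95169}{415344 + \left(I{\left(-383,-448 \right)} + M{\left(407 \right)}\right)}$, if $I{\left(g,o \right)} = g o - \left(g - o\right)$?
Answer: $\frac{140291}{586899} \approx 0.23904$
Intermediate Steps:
$I{\left(g,o \right)} = o - g + g o$
$M{\left(H \right)} = 36$ ($M{\left(H \right)} = 12 \left(7 - 4\right) = 12 \cdot 3 = 36$)
$\frac{235460 - 95169}{415344 + \left(I{\left(-383,-448 \right)} + M{\left(407 \right)}\right)} = \frac{235460 - 95169}{415344 + \left(\left(-448 - -383 - -171584\right) + 36\right)} = \frac{140291}{415344 + \left(\left(-448 + 383 + 171584\right) + 36\right)} = \frac{140291}{415344 + \left(171519 + 36\right)} = \frac{140291}{415344 + 171555} = \frac{140291}{586899}$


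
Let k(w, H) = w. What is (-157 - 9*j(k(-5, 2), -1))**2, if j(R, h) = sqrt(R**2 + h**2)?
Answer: 26755 + 2826*sqrt(26) ≈ 41165.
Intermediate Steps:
(-157 - 9*j(k(-5, 2), -1))**2 = (-157 - 9*sqrt((-5)**2 + (-1)**2))**2 = (-157 - 9*sqrt(25 + 1))**2 = (-157 - 9*sqrt(26))**2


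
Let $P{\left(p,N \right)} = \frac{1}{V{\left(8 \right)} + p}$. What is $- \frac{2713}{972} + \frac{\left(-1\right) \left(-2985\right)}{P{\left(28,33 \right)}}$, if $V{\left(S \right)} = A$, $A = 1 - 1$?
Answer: $\frac{81237047}{972} \approx 83577.0$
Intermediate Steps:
$A = 0$
$V{\left(S \right)} = 0$
$P{\left(p,N \right)} = \frac{1}{p}$ ($P{\left(p,N \right)} = \frac{1}{0 + p} = \frac{1}{p}$)
$- \frac{2713}{972} + \frac{\left(-1\right) \left(-2985\right)}{P{\left(28,33 \right)}} = - \frac{2713}{972} + \frac{\left(-1\right) \left(-2985\right)}{\frac{1}{28}} = \left(-2713\right) \frac{1}{972} + 2985 \frac{1}{\frac{1}{28}} = - \frac{2713}{972} + 2985 \cdot 28 = - \frac{2713}{972} + 83580 = \frac{81237047}{972}$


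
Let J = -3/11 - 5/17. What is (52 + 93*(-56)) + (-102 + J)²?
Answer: 187572236/34969 ≈ 5364.0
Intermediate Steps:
J = -106/187 (J = -3*1/11 - 5*1/17 = -3/11 - 5/17 = -106/187 ≈ -0.56684)
(52 + 93*(-56)) + (-102 + J)² = (52 + 93*(-56)) + (-102 - 106/187)² = (52 - 5208) + (-19180/187)² = -5156 + 367872400/34969 = 187572236/34969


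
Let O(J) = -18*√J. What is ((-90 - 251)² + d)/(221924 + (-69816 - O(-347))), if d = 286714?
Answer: 15324690865/5784239023 - 3626955*I*√347/11568478046 ≈ 2.6494 - 0.0058402*I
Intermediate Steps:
((-90 - 251)² + d)/(221924 + (-69816 - O(-347))) = ((-90 - 251)² + 286714)/(221924 + (-69816 - (-18)*√(-347))) = ((-341)² + 286714)/(221924 + (-69816 - (-18)*I*√347)) = (116281 + 286714)/(221924 + (-69816 - (-18)*I*√347)) = 402995/(221924 + (-69816 + 18*I*√347)) = 402995/(152108 + 18*I*√347)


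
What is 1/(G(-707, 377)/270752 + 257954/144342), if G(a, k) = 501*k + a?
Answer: 9770221296/24250598887 ≈ 0.40289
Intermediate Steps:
G(a, k) = a + 501*k
1/(G(-707, 377)/270752 + 257954/144342) = 1/((-707 + 501*377)/270752 + 257954/144342) = 1/((-707 + 188877)*(1/270752) + 257954*(1/144342)) = 1/(188170*(1/270752) + 128977/72171) = 1/(94085/135376 + 128977/72171) = 1/(24250598887/9770221296) = 9770221296/24250598887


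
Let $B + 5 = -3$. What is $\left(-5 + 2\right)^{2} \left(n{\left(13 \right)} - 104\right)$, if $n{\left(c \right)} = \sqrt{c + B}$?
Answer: $-936 + 9 \sqrt{5} \approx -915.88$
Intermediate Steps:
$B = -8$ ($B = -5 - 3 = -8$)
$n{\left(c \right)} = \sqrt{-8 + c}$ ($n{\left(c \right)} = \sqrt{c - 8} = \sqrt{-8 + c}$)
$\left(-5 + 2\right)^{2} \left(n{\left(13 \right)} - 104\right) = \left(-5 + 2\right)^{2} \left(\sqrt{-8 + 13} - 104\right) = \left(-3\right)^{2} \left(\sqrt{5} - 104\right) = 9 \left(-104 + \sqrt{5}\right) = -936 + 9 \sqrt{5}$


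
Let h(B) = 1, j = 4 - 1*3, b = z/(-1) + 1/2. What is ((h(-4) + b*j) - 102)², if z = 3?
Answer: 42849/4 ≈ 10712.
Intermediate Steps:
b = -5/2 (b = 3/(-1) + 1/2 = 3*(-1) + 1*(½) = -3 + ½ = -5/2 ≈ -2.5000)
j = 1 (j = 4 - 3 = 1)
((h(-4) + b*j) - 102)² = ((1 - 5/2*1) - 102)² = ((1 - 5/2) - 102)² = (-3/2 - 102)² = (-207/2)² = 42849/4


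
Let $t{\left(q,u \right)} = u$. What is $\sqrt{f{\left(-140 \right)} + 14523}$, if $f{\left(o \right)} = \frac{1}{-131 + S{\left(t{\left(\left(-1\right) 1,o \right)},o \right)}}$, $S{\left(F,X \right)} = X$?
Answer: $\frac{2 \sqrt{266645843}}{271} \approx 120.51$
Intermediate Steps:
$f{\left(o \right)} = \frac{1}{-131 + o}$
$\sqrt{f{\left(-140 \right)} + 14523} = \sqrt{\frac{1}{-131 - 140} + 14523} = \sqrt{\frac{1}{-271} + 14523} = \sqrt{- \frac{1}{271} + 14523} = \sqrt{\frac{3935732}{271}} = \frac{2 \sqrt{266645843}}{271}$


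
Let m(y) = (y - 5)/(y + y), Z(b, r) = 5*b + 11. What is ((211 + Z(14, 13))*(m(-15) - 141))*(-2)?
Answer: 245864/3 ≈ 81955.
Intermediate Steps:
Z(b, r) = 11 + 5*b
m(y) = (-5 + y)/(2*y) (m(y) = (-5 + y)/((2*y)) = (-5 + y)*(1/(2*y)) = (-5 + y)/(2*y))
((211 + Z(14, 13))*(m(-15) - 141))*(-2) = ((211 + (11 + 5*14))*((1/2)*(-5 - 15)/(-15) - 141))*(-2) = ((211 + (11 + 70))*((1/2)*(-1/15)*(-20) - 141))*(-2) = ((211 + 81)*(2/3 - 141))*(-2) = (292*(-421/3))*(-2) = -122932/3*(-2) = 245864/3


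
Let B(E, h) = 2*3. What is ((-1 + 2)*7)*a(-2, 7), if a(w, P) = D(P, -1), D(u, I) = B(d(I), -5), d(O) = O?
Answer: 42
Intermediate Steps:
B(E, h) = 6
D(u, I) = 6
a(w, P) = 6
((-1 + 2)*7)*a(-2, 7) = ((-1 + 2)*7)*6 = (1*7)*6 = 7*6 = 42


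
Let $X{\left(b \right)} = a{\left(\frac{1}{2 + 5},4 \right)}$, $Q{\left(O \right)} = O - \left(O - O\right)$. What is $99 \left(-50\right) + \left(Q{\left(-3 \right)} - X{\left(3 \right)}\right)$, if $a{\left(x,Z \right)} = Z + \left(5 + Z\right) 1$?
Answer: $-4966$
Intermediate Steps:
$Q{\left(O \right)} = O$ ($Q{\left(O \right)} = O - 0 = O + 0 = O$)
$a{\left(x,Z \right)} = 5 + 2 Z$ ($a{\left(x,Z \right)} = Z + \left(5 + Z\right) = 5 + 2 Z$)
$X{\left(b \right)} = 13$ ($X{\left(b \right)} = 5 + 2 \cdot 4 = 5 + 8 = 13$)
$99 \left(-50\right) + \left(Q{\left(-3 \right)} - X{\left(3 \right)}\right) = 99 \left(-50\right) - 16 = -4950 - 16 = -4966$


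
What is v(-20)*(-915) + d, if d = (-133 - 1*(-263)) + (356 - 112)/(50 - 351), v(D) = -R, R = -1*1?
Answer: -236529/301 ≈ -785.81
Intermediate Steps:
R = -1
v(D) = 1 (v(D) = -1*(-1) = 1)
d = 38886/301 (d = (-133 + 263) + 244/(-301) = 130 + 244*(-1/301) = 130 - 244/301 = 38886/301 ≈ 129.19)
v(-20)*(-915) + d = 1*(-915) + 38886/301 = -915 + 38886/301 = -236529/301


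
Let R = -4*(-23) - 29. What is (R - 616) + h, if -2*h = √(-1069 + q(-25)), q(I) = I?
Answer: -553 - I*√1094/2 ≈ -553.0 - 16.538*I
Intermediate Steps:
R = 63 (R = 92 - 29 = 63)
h = -I*√1094/2 (h = -√(-1069 - 25)/2 = -I*√1094/2 ≈ -16.538*I)
(R - 616) + h = (63 - 616) - I*√1094/2 = -553 - I*√1094/2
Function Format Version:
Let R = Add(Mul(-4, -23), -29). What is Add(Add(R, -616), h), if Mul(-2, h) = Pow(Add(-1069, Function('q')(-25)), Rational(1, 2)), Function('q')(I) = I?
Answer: Add(-553, Mul(Rational(-1, 2), I, Pow(1094, Rational(1, 2)))) ≈ Add(-553.00, Mul(-16.538, I))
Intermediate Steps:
R = 63 (R = Add(92, -29) = 63)
h = Mul(Rational(-1, 2), I, Pow(1094, Rational(1, 2))) (h = Mul(Rational(-1, 2), Pow(Add(-1069, -25), Rational(1, 2))) = Mul(Rational(-1, 2), Pow(-1094, Rational(1, 2))) = Mul(Rational(-1, 2), Mul(I, Pow(1094, Rational(1, 2)))) = Mul(Rational(-1, 2), I, Pow(1094, Rational(1, 2))) ≈ Mul(-16.538, I))
Add(Add(R, -616), h) = Add(Add(63, -616), Mul(Rational(-1, 2), I, Pow(1094, Rational(1, 2)))) = Add(-553, Mul(Rational(-1, 2), I, Pow(1094, Rational(1, 2))))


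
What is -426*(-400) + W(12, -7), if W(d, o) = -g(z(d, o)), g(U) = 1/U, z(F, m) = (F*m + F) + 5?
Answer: 11416801/67 ≈ 1.7040e+5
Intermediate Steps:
z(F, m) = 5 + F + F*m (z(F, m) = (F + F*m) + 5 = 5 + F + F*m)
W(d, o) = -1/(5 + d + d*o)
-426*(-400) + W(12, -7) = -426*(-400) - 1/(5 + 12 + 12*(-7)) = 170400 - 1/(5 + 12 - 84) = 170400 - 1/(-67) = 170400 - 1*(-1/67) = 170400 + 1/67 = 11416801/67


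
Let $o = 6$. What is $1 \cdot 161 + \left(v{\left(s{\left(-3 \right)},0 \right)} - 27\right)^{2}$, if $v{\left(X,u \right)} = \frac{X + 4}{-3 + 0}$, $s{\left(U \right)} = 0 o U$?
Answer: $\frac{8674}{9} \approx 963.78$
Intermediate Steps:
$s{\left(U \right)} = 0$ ($s{\left(U \right)} = 0 \cdot 6 U = 0 U = 0$)
$v{\left(X,u \right)} = - \frac{4}{3} - \frac{X}{3}$ ($v{\left(X,u \right)} = \frac{4 + X}{-3} = \left(4 + X\right) \left(- \frac{1}{3}\right) = - \frac{4}{3} - \frac{X}{3}$)
$1 \cdot 161 + \left(v{\left(s{\left(-3 \right)},0 \right)} - 27\right)^{2} = 1 \cdot 161 + \left(\left(- \frac{4}{3} - 0\right) - 27\right)^{2} = 161 + \left(\left(- \frac{4}{3} + 0\right) - 27\right)^{2} = 161 + \left(- \frac{4}{3} - 27\right)^{2} = 161 + \left(- \frac{85}{3}\right)^{2} = 161 + \frac{7225}{9} = \frac{8674}{9}$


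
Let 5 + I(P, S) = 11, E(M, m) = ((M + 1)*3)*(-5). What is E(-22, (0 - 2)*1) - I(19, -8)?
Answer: 309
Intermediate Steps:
E(M, m) = -15 - 15*M (E(M, m) = ((1 + M)*3)*(-5) = (3 + 3*M)*(-5) = -15 - 15*M)
I(P, S) = 6 (I(P, S) = -5 + 11 = 6)
E(-22, (0 - 2)*1) - I(19, -8) = (-15 - 15*(-22)) - 1*6 = (-15 + 330) - 6 = 315 - 6 = 309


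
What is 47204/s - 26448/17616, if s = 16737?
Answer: 8101781/6142479 ≈ 1.3190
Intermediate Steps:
47204/s - 26448/17616 = 47204/16737 - 26448/17616 = 47204*(1/16737) - 26448*1/17616 = 47204/16737 - 551/367 = 8101781/6142479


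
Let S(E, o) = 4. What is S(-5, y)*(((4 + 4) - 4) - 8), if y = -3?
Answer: -16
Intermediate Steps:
S(-5, y)*(((4 + 4) - 4) - 8) = 4*(((4 + 4) - 4) - 8) = 4*((8 - 4) - 8) = 4*(4 - 8) = 4*(-4) = -16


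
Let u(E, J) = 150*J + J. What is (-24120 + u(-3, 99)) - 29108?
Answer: -38279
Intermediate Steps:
u(E, J) = 151*J
(-24120 + u(-3, 99)) - 29108 = (-24120 + 151*99) - 29108 = (-24120 + 14949) - 29108 = -9171 - 29108 = -38279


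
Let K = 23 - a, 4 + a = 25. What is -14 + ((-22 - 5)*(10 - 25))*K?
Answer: 796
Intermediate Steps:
a = 21 (a = -4 + 25 = 21)
K = 2 (K = 23 - 1*21 = 23 - 21 = 2)
-14 + ((-22 - 5)*(10 - 25))*K = -14 + ((-22 - 5)*(10 - 25))*2 = -14 - 27*(-15)*2 = -14 + 405*2 = -14 + 810 = 796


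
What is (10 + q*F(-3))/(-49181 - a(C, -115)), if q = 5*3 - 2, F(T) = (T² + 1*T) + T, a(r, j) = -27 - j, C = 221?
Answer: -49/49269 ≈ -0.00099454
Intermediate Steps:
F(T) = T² + 2*T (F(T) = (T² + T) + T = (T + T²) + T = T² + 2*T)
q = 13 (q = 15 - 2 = 13)
(10 + q*F(-3))/(-49181 - a(C, -115)) = (10 + 13*(-3*(2 - 3)))/(-49181 - (-27 - 1*(-115))) = (10 + 13*(-3*(-1)))/(-49181 - (-27 + 115)) = (10 + 13*3)/(-49181 - 1*88) = (10 + 39)/(-49181 - 88) = 49/(-49269) = 49*(-1/49269) = -49/49269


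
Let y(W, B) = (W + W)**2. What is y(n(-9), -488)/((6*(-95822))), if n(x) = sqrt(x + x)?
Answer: 6/47911 ≈ 0.00012523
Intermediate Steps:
n(x) = sqrt(2)*sqrt(x) (n(x) = sqrt(2*x) = sqrt(2)*sqrt(x))
y(W, B) = 4*W**2 (y(W, B) = (2*W)**2 = 4*W**2)
y(n(-9), -488)/((6*(-95822))) = (4*(sqrt(2)*sqrt(-9))**2)/((6*(-95822))) = (4*(sqrt(2)*(3*I))**2)/(-574932) = (4*(3*I*sqrt(2))**2)*(-1/574932) = (4*(-18))*(-1/574932) = -72*(-1/574932) = 6/47911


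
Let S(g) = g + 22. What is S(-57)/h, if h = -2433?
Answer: 35/2433 ≈ 0.014386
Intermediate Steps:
S(g) = 22 + g
S(-57)/h = (22 - 57)/(-2433) = -35*(-1/2433) = 35/2433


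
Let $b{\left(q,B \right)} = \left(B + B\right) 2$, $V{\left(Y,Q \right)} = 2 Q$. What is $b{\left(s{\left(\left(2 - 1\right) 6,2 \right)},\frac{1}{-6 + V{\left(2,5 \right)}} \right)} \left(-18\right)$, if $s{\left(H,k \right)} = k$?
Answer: $-18$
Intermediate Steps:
$b{\left(q,B \right)} = 4 B$ ($b{\left(q,B \right)} = 2 B 2 = 4 B$)
$b{\left(s{\left(\left(2 - 1\right) 6,2 \right)},\frac{1}{-6 + V{\left(2,5 \right)}} \right)} \left(-18\right) = \frac{4}{-6 + 2 \cdot 5} \left(-18\right) = \frac{4}{-6 + 10} \left(-18\right) = \frac{4}{4} \left(-18\right) = 4 \cdot \frac{1}{4} \left(-18\right) = 1 \left(-18\right) = -18$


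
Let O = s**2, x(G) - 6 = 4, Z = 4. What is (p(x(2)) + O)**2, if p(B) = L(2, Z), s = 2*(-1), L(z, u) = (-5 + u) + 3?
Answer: 36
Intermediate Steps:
x(G) = 10 (x(G) = 6 + 4 = 10)
L(z, u) = -2 + u
s = -2
p(B) = 2 (p(B) = -2 + 4 = 2)
O = 4 (O = (-2)**2 = 4)
(p(x(2)) + O)**2 = (2 + 4)**2 = 6**2 = 36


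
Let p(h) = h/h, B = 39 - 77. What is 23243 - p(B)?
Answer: 23242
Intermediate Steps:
B = -38
p(h) = 1
23243 - p(B) = 23243 - 1*1 = 23243 - 1 = 23242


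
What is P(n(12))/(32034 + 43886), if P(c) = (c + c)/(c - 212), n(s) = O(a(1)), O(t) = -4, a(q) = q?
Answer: 1/2049840 ≈ 4.8784e-7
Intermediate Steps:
n(s) = -4
P(c) = 2*c/(-212 + c) (P(c) = (2*c)/(-212 + c) = 2*c/(-212 + c))
P(n(12))/(32034 + 43886) = (2*(-4)/(-212 - 4))/(32034 + 43886) = (2*(-4)/(-216))/75920 = (2*(-4)*(-1/216))*(1/75920) = (1/27)*(1/75920) = 1/2049840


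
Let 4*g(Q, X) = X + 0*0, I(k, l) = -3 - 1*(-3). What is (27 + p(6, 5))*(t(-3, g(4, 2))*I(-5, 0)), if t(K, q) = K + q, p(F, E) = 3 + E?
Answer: 0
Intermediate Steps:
I(k, l) = 0 (I(k, l) = -3 + 3 = 0)
g(Q, X) = X/4 (g(Q, X) = (X + 0*0)/4 = (X + 0)/4 = X/4)
(27 + p(6, 5))*(t(-3, g(4, 2))*I(-5, 0)) = (27 + (3 + 5))*((-3 + (1/4)*2)*0) = (27 + 8)*((-3 + 1/2)*0) = 35*(-5/2*0) = 35*0 = 0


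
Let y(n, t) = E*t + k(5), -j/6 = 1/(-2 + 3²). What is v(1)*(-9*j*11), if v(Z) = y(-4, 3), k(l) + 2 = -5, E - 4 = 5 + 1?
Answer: 13662/7 ≈ 1951.7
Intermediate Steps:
j = -6/7 (j = -6/(-2 + 3²) = -6/(-2 + 9) = -6/7 ≈ -0.85714)
E = 10 (E = 4 + (5 + 1) = 4 + 6 = 10)
k(l) = -7 (k(l) = -2 - 5 = -7)
y(n, t) = -7 + 10*t (y(n, t) = 10*t - 7 = -7 + 10*t)
v(Z) = 23 (v(Z) = -7 + 10*3 = -7 + 30 = 23)
v(1)*(-9*j*11) = 23*(-9*(-6/7)*11) = 23*((54/7)*11) = 23*(594/7) = 13662/7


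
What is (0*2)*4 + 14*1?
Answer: 14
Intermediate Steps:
(0*2)*4 + 14*1 = 0*4 + 14 = 0 + 14 = 14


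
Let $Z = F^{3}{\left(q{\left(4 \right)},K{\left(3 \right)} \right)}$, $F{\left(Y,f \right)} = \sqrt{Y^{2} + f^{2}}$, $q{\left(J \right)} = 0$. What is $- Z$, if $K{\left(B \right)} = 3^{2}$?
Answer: $-729$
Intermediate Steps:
$K{\left(B \right)} = 9$
$Z = 729$ ($Z = \left(\sqrt{0^{2} + 9^{2}}\right)^{3} = \left(\sqrt{0 + 81}\right)^{3} = \left(\sqrt{81}\right)^{3} = 9^{3} = 729$)
$- Z = \left(-1\right) 729 = -729$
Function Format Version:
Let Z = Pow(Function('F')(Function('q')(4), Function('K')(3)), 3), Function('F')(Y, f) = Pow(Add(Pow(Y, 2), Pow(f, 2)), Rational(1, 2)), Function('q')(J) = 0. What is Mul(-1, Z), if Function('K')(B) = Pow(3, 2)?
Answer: -729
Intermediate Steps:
Function('K')(B) = 9
Z = 729 (Z = Pow(Pow(Add(Pow(0, 2), Pow(9, 2)), Rational(1, 2)), 3) = Pow(Pow(Add(0, 81), Rational(1, 2)), 3) = Pow(Pow(81, Rational(1, 2)), 3) = Pow(9, 3) = 729)
Mul(-1, Z) = Mul(-1, 729) = -729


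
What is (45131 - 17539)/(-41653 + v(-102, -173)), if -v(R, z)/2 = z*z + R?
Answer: -27592/101307 ≈ -0.27236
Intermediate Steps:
v(R, z) = -2*R - 2*z**2 (v(R, z) = -2*(z*z + R) = -2*(z**2 + R) = -2*(R + z**2) = -2*R - 2*z**2)
(45131 - 17539)/(-41653 + v(-102, -173)) = (45131 - 17539)/(-41653 + (-2*(-102) - 2*(-173)**2)) = 27592/(-41653 + (204 - 2*29929)) = 27592/(-41653 + (204 - 59858)) = 27592/(-41653 - 59654) = 27592/(-101307) = 27592*(-1/101307) = -27592/101307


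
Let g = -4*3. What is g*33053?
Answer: -396636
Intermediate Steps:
g = -12
g*33053 = -12*33053 = -396636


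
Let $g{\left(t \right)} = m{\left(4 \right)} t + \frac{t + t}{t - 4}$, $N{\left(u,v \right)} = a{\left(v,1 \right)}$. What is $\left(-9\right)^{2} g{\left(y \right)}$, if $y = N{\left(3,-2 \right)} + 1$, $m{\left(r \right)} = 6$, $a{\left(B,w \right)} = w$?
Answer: $810$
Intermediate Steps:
$N{\left(u,v \right)} = 1$
$y = 2$ ($y = 1 + 1 = 2$)
$g{\left(t \right)} = 6 t + \frac{2 t}{-4 + t}$ ($g{\left(t \right)} = 6 t + \frac{t + t}{t - 4} = 6 t + \frac{2 t}{-4 + t}$)
$\left(-9\right)^{2} g{\left(y \right)} = \left(-9\right)^{2} \cdot 2 \cdot 2 \frac{1}{-4 + 2} \left(-11 + 3 \cdot 2\right) = 81 \cdot 2 \cdot 2 \frac{1}{-2} \left(-11 + 6\right) = 81 \cdot 2 \cdot 2 \left(- \frac{1}{2}\right) \left(-5\right) = 81 \cdot 10 = 810$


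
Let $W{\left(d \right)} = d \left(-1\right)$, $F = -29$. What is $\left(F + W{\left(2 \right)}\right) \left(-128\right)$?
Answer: $3968$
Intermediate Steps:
$W{\left(d \right)} = - d$
$\left(F + W{\left(2 \right)}\right) \left(-128\right) = \left(-29 - 2\right) \left(-128\right) = \left(-31\right) \left(-128\right) = 3968$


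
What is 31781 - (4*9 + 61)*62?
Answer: 25767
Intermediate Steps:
31781 - (4*9 + 61)*62 = 31781 - (36 + 61)*62 = 31781 - 97*62 = 31781 - 1*6014 = 31781 - 6014 = 25767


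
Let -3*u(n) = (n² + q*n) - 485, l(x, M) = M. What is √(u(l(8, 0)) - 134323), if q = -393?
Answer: 2*I*√301863/3 ≈ 366.28*I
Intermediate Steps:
u(n) = 485/3 + 131*n - n²/3 (u(n) = -((n² - 393*n) - 485)/3 = -(-485 + n² - 393*n)/3 = 485/3 + 131*n - n²/3)
√(u(l(8, 0)) - 134323) = √((485/3 + 131*0 - ⅓*0²) - 134323) = √((485/3 + 0 - ⅓*0) - 134323) = √((485/3 + 0 + 0) - 134323) = √(485/3 - 134323) = √(-402484/3) = 2*I*√301863/3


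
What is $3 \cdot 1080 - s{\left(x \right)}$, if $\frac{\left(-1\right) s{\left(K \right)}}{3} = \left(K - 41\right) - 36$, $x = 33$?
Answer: $3108$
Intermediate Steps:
$s{\left(K \right)} = 231 - 3 K$ ($s{\left(K \right)} = - 3 \left(\left(K - 41\right) - 36\right) = - 3 \left(\left(-41 + K\right) - 36\right) = - 3 \left(-77 + K\right) = 231 - 3 K$)
$3 \cdot 1080 - s{\left(x \right)} = 3 \cdot 1080 - \left(231 - 99\right) = 3240 - \left(231 - 99\right) = 3240 - 132 = 3108$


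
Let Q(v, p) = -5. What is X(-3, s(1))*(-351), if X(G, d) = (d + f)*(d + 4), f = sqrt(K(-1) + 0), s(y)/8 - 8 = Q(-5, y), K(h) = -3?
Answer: -235872 - 9828*I*sqrt(3) ≈ -2.3587e+5 - 17023.0*I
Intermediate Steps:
s(y) = 24 (s(y) = 64 + 8*(-5) = 64 - 40 = 24)
f = I*sqrt(3) (f = sqrt(-3 + 0) = sqrt(-3) = I*sqrt(3) ≈ 1.732*I)
X(G, d) = (4 + d)*(d + I*sqrt(3)) (X(G, d) = (d + I*sqrt(3))*(d + 4) = (d + I*sqrt(3))*(4 + d) = (4 + d)*(d + I*sqrt(3)))
X(-3, s(1))*(-351) = (24**2 + 4*24 + 4*I*sqrt(3) + I*24*sqrt(3))*(-351) = (576 + 96 + 4*I*sqrt(3) + 24*I*sqrt(3))*(-351) = (672 + 28*I*sqrt(3))*(-351) = -235872 - 9828*I*sqrt(3)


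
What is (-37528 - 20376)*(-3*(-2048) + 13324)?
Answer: -1127275072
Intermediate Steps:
(-37528 - 20376)*(-3*(-2048) + 13324) = -57904*(6144 + 13324) = -57904*19468 = -1127275072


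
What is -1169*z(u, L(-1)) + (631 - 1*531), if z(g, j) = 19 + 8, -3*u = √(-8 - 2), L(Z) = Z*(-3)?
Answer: -31463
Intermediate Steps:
L(Z) = -3*Z
u = -I*√10/3 (u = -√(-8 - 2)/3 = -I*√10/3 ≈ -1.0541*I)
z(g, j) = 27
-1169*z(u, L(-1)) + (631 - 1*531) = -1169*27 + (631 - 1*531) = -31563 + (631 - 531) = -31563 + 100 = -31463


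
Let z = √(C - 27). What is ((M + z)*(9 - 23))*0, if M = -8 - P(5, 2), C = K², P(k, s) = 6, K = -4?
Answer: 0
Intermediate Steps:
C = 16 (C = (-4)² = 16)
z = I*√11 (z = √(16 - 27) = √(-11) = I*√11 ≈ 3.3166*I)
M = -14 (M = -8 - 1*6 = -8 - 6 = -14)
((M + z)*(9 - 23))*0 = ((-14 + I*√11)*(9 - 23))*0 = ((-14 + I*√11)*(-14))*0 = (196 - 14*I*√11)*0 = 0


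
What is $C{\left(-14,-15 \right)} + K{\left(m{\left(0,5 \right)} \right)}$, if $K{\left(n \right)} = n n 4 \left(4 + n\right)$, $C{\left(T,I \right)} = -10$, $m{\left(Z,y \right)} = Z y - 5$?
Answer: $-110$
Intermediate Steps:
$m{\left(Z,y \right)} = -5 + Z y$
$K{\left(n \right)} = 4 n^{2} \left(4 + n\right)$ ($K{\left(n \right)} = n^{2} \cdot 4 \left(4 + n\right) = 4 n^{2} \left(4 + n\right)$)
$C{\left(-14,-15 \right)} + K{\left(m{\left(0,5 \right)} \right)} = -10 + 4 \left(-5 + 0 \cdot 5\right)^{2} \left(4 + \left(-5 + 0 \cdot 5\right)\right) = -10 + 4 \left(-5 + 0\right)^{2} \left(4 + \left(-5 + 0\right)\right) = -10 + 4 \left(-5\right)^{2} \left(4 - 5\right) = -10 + 4 \cdot 25 \left(-1\right) = -10 - 100 = -110$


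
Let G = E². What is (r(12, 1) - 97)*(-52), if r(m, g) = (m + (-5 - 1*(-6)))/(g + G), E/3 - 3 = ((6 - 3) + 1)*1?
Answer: 85722/17 ≈ 5042.5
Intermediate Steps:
E = 21 (E = 9 + 3*(((6 - 3) + 1)*1) = 9 + 3*((3 + 1)*1) = 9 + 3*(4*1) = 9 + 3*4 = 9 + 12 = 21)
G = 441 (G = 21² = 441)
r(m, g) = (1 + m)/(441 + g) (r(m, g) = (m + (-5 - 1*(-6)))/(g + 441) = (m + (-5 + 6))/(441 + g) = (m + 1)/(441 + g) = (1 + m)/(441 + g))
(r(12, 1) - 97)*(-52) = ((1 + 12)/(441 + 1) - 97)*(-52) = (13/442 - 97)*(-52) = ((1/442)*13 - 97)*(-52) = (1/34 - 97)*(-52) = -3297/34*(-52) = 85722/17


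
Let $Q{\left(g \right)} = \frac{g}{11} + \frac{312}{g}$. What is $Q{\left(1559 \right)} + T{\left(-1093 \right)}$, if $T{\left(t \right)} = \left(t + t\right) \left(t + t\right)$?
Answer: $\frac{81950576717}{17149} \approx 4.7787 \cdot 10^{6}$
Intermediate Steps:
$Q{\left(g \right)} = \frac{312}{g} + \frac{g}{11}$ ($Q{\left(g \right)} = g \frac{1}{11} + \frac{312}{g} = \frac{g}{11} + \frac{312}{g} = \frac{312}{g} + \frac{g}{11}$)
$T{\left(t \right)} = 4 t^{2}$ ($T{\left(t \right)} = 2 t 2 t = 4 t^{2}$)
$Q{\left(1559 \right)} + T{\left(-1093 \right)} = \left(\frac{312}{1559} + \frac{1}{11} \cdot 1559\right) + 4 \left(-1093\right)^{2} = \left(312 \cdot \frac{1}{1559} + \frac{1559}{11}\right) + 4 \cdot 1194649 = \left(\frac{312}{1559} + \frac{1559}{11}\right) + 4778596 = \frac{2433913}{17149} + 4778596 = \frac{81950576717}{17149}$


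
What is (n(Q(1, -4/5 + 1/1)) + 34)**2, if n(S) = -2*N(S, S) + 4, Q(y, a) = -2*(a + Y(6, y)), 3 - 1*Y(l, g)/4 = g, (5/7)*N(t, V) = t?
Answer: 4401604/625 ≈ 7042.6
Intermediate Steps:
N(t, V) = 7*t/5
Y(l, g) = 12 - 4*g
Q(y, a) = -24 - 2*a + 8*y (Q(y, a) = -2*(a + (12 - 4*y)) = -2*(12 + a - 4*y) = -24 - 2*a + 8*y)
n(S) = 4 - 14*S/5 (n(S) = -14*S/5 + 4 = 4 - 14*S/5)
(n(Q(1, -4/5 + 1/1)) + 34)**2 = ((4 - 14*(-24 - 2*(-4/5 + 1/1) + 8*1)/5) + 34)**2 = ((4 - 14*(-24 - 2*(-4*1/5 + 1*1) + 8)/5) + 34)**2 = ((4 - 14*(-24 - 2*(-4/5 + 1) + 8)/5) + 34)**2 = ((4 - 14*(-24 - 2*1/5 + 8)/5) + 34)**2 = ((4 - 14*(-24 - 2/5 + 8)/5) + 34)**2 = ((4 - 14/5*(-82/5)) + 34)**2 = ((4 + 1148/25) + 34)**2 = (1248/25 + 34)**2 = (2098/25)**2 = 4401604/625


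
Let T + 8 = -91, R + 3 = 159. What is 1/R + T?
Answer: -15443/156 ≈ -98.994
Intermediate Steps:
R = 156 (R = -3 + 159 = 156)
T = -99 (T = -8 - 91 = -99)
1/R + T = 1/156 - 99 = -15443/156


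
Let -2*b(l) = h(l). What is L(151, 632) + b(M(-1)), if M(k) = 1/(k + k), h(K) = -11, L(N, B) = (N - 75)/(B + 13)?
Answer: 7247/1290 ≈ 5.6178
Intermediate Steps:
L(N, B) = (-75 + N)/(13 + B)
M(k) = 1/(2*k)
b(l) = 11/2 (b(l) = -1/2*(-11) = 11/2)
L(151, 632) + b(M(-1)) = (-75 + 151)/(13 + 632) + 11/2 = 76/645 + 11/2 = 7247/1290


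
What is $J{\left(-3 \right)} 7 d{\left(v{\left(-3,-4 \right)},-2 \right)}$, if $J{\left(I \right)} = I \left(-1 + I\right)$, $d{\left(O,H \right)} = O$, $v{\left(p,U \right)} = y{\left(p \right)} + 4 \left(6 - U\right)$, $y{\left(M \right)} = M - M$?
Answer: $3360$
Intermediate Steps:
$y{\left(M \right)} = 0$
$v{\left(p,U \right)} = 24 - 4 U$ ($v{\left(p,U \right)} = 0 + 4 \left(6 - U\right) = 0 - \left(-24 + 4 U\right) = 24 - 4 U$)
$J{\left(-3 \right)} 7 d{\left(v{\left(-3,-4 \right)},-2 \right)} = - 3 \left(-1 - 3\right) 7 \left(24 - -16\right) = \left(-3\right) \left(-4\right) 7 \left(24 + 16\right) = 12 \cdot 7 \cdot 40 = 84 \cdot 40 = 3360$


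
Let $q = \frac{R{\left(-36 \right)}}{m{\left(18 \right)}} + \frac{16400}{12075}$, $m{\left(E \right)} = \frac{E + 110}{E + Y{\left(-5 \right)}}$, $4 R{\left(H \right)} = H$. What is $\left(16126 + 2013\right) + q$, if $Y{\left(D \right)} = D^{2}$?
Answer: $\frac{1121322583}{61824} \approx 18137.0$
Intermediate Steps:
$R{\left(H \right)} = \frac{H}{4}$
$m{\left(E \right)} = \frac{110 + E}{25 + E}$ ($m{\left(E \right)} = \frac{E + 110}{E + \left(-5\right)^{2}} = \frac{110 + E}{E + 25} = \frac{110 + E}{25 + E}$)
$q = - \frac{102953}{61824}$ ($q = \frac{\frac{1}{4} \left(-36\right)}{\frac{1}{25 + 18} \left(110 + 18\right)} + \frac{16400}{12075} = - \frac{9}{\frac{1}{43} \cdot 128} + 16400 \cdot \frac{1}{12075} = - \frac{9}{\frac{1}{43} \cdot 128} + \frac{656}{483} = - \frac{9}{\frac{128}{43}} + \frac{656}{483} = \left(-9\right) \frac{43}{128} + \frac{656}{483} = - \frac{387}{128} + \frac{656}{483} = - \frac{102953}{61824} \approx -1.6653$)
$\left(16126 + 2013\right) + q = \left(16126 + 2013\right) - \frac{102953}{61824} = 18139 - \frac{102953}{61824} = \frac{1121322583}{61824}$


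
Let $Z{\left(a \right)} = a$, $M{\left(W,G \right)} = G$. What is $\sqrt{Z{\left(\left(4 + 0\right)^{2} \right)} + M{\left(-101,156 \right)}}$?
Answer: $2 \sqrt{43} \approx 13.115$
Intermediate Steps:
$\sqrt{Z{\left(\left(4 + 0\right)^{2} \right)} + M{\left(-101,156 \right)}} = \sqrt{\left(4 + 0\right)^{2} + 156} = \sqrt{4^{2} + 156} = \sqrt{16 + 156} = \sqrt{172} = 2 \sqrt{43}$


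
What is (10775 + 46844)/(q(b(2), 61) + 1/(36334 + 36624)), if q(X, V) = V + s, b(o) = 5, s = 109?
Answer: 4203767002/12402861 ≈ 338.94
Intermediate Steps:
q(X, V) = 109 + V (q(X, V) = V + 109 = 109 + V)
(10775 + 46844)/(q(b(2), 61) + 1/(36334 + 36624)) = (10775 + 46844)/((109 + 61) + 1/(36334 + 36624)) = 57619/(170 + 1/72958) = 57619/(12402861/72958) = 57619*(72958/12402861) = 4203767002/12402861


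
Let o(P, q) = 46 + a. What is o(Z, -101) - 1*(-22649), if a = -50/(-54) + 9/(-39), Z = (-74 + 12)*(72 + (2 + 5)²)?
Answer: 7966189/351 ≈ 22696.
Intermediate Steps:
Z = -7502 (Z = -62*(72 + 7²) = -62*(72 + 49) = -62*121 = -7502)
a = 244/351 (a = -50*(-1/54) + 9*(-1/39) = 25/27 - 3/13 = 244/351 ≈ 0.69516)
o(P, q) = 16390/351 (o(P, q) = 46 + 244/351 = 16390/351)
o(Z, -101) - 1*(-22649) = 16390/351 - 1*(-22649) = 16390/351 + 22649 = 7966189/351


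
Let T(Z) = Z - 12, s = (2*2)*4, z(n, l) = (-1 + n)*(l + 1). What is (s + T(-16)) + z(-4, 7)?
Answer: -52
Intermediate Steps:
z(n, l) = (1 + l)*(-1 + n) (z(n, l) = (-1 + n)*(1 + l) = (1 + l)*(-1 + n))
s = 16 (s = 4*4 = 16)
T(Z) = -12 + Z
(s + T(-16)) + z(-4, 7) = (16 + (-12 - 16)) + (-1 - 4 - 1*7 + 7*(-4)) = (16 - 28) + (-1 - 4 - 7 - 28) = -12 - 40 = -52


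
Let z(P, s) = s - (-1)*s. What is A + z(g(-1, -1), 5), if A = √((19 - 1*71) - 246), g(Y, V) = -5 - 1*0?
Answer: 10 + I*√298 ≈ 10.0 + 17.263*I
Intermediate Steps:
g(Y, V) = -5 (g(Y, V) = -5 + 0 = -5)
z(P, s) = 2*s (z(P, s) = s + s = 2*s)
A = I*√298 (A = √((19 - 71) - 246) = √(-52 - 246) = √(-298) = I*√298 ≈ 17.263*I)
A + z(g(-1, -1), 5) = I*√298 + 2*5 = I*√298 + 10 = 10 + I*√298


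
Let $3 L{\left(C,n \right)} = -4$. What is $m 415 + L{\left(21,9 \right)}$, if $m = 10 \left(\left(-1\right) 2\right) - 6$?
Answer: $- \frac{32374}{3} \approx -10791.0$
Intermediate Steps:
$L{\left(C,n \right)} = - \frac{4}{3}$ ($L{\left(C,n \right)} = \frac{1}{3} \left(-4\right) = - \frac{4}{3}$)
$m = -26$ ($m = 10 \left(-2\right) - 6 = -20 - 6 = -26$)
$m 415 + L{\left(21,9 \right)} = \left(-26\right) 415 - \frac{4}{3} = -10790 - \frac{4}{3} = - \frac{32374}{3}$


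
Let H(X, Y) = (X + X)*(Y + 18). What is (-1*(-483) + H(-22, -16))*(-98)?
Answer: -38710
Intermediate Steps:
H(X, Y) = 2*X*(18 + Y) (H(X, Y) = (2*X)*(18 + Y) = 2*X*(18 + Y))
(-1*(-483) + H(-22, -16))*(-98) = (-1*(-483) + 2*(-22)*(18 - 16))*(-98) = (483 + 2*(-22)*2)*(-98) = (483 - 88)*(-98) = 395*(-98) = -38710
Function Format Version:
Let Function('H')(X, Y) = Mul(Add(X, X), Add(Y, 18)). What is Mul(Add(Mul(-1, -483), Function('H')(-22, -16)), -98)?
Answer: -38710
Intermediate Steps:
Function('H')(X, Y) = Mul(2, X, Add(18, Y)) (Function('H')(X, Y) = Mul(Mul(2, X), Add(18, Y)) = Mul(2, X, Add(18, Y)))
Mul(Add(Mul(-1, -483), Function('H')(-22, -16)), -98) = Mul(Add(Mul(-1, -483), Mul(2, -22, Add(18, -16))), -98) = Mul(Add(483, Mul(2, -22, 2)), -98) = Mul(Add(483, -88), -98) = Mul(395, -98) = -38710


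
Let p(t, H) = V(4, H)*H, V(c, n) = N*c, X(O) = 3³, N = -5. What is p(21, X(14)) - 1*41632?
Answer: -42172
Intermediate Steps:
X(O) = 27
V(c, n) = -5*c
p(t, H) = -20*H (p(t, H) = (-5*4)*H = -20*H)
p(21, X(14)) - 1*41632 = -20*27 - 1*41632 = -540 - 41632 = -42172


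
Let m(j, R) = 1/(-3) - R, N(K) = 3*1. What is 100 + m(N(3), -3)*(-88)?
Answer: -404/3 ≈ -134.67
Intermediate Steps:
N(K) = 3
m(j, R) = -⅓ - R
100 + m(N(3), -3)*(-88) = 100 + (-⅓ - 1*(-3))*(-88) = 100 + (-⅓ + 3)*(-88) = 100 + (8/3)*(-88) = 100 - 704/3 = -404/3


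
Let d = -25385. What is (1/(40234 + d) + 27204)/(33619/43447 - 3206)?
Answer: -17550511103059/2067834068087 ≈ -8.4874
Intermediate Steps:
(1/(40234 + d) + 27204)/(33619/43447 - 3206) = (1/(40234 - 25385) + 27204)/(33619/43447 - 3206) = (1/14849 + 27204)/(33619*(1/43447) - 3206) = (1/14849 + 27204)/(33619/43447 - 3206) = 403952197/(14849*(-139257463/43447)) = (403952197/14849)*(-43447/139257463) = -17550511103059/2067834068087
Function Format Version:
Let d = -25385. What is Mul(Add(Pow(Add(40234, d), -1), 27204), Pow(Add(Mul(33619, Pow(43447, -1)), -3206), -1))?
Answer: Rational(-17550511103059, 2067834068087) ≈ -8.4874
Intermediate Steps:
Mul(Add(Pow(Add(40234, d), -1), 27204), Pow(Add(Mul(33619, Pow(43447, -1)), -3206), -1)) = Mul(Add(Pow(Add(40234, -25385), -1), 27204), Pow(Add(Mul(33619, Pow(43447, -1)), -3206), -1)) = Mul(Add(Pow(14849, -1), 27204), Pow(Add(Mul(33619, Rational(1, 43447)), -3206), -1)) = Mul(Add(Rational(1, 14849), 27204), Pow(Add(Rational(33619, 43447), -3206), -1)) = Mul(Rational(403952197, 14849), Pow(Rational(-139257463, 43447), -1)) = Mul(Rational(403952197, 14849), Rational(-43447, 139257463)) = Rational(-17550511103059, 2067834068087)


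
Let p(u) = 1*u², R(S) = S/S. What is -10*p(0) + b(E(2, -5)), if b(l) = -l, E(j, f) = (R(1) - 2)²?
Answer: -1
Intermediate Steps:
R(S) = 1
E(j, f) = 1 (E(j, f) = (1 - 2)² = (-1)² = 1)
p(u) = u²
-10*p(0) + b(E(2, -5)) = -10*0² - 1*1 = -10*0 - 1 = 0 - 1 = -1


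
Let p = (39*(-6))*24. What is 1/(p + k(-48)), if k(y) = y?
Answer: -1/5664 ≈ -0.00017655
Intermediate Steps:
p = -5616 (p = -234*24 = -5616)
1/(p + k(-48)) = 1/(-5616 - 48) = 1/(-5664) = -1/5664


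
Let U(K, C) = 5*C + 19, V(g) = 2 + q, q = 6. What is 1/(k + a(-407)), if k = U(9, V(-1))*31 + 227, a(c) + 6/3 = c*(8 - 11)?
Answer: 1/3275 ≈ 0.00030534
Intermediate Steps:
a(c) = -2 - 3*c (a(c) = -2 + c*(8 - 11) = -2 + c*(-3) = -2 - 3*c)
V(g) = 8 (V(g) = 2 + 6 = 8)
U(K, C) = 19 + 5*C
k = 2056 (k = (19 + 5*8)*31 + 227 = (19 + 40)*31 + 227 = 59*31 + 227 = 1829 + 227 = 2056)
1/(k + a(-407)) = 1/(2056 + (-2 - 3*(-407))) = 1/(2056 + (-2 + 1221)) = 1/(2056 + 1219) = 1/3275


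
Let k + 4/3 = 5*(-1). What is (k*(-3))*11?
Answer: 209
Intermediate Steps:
k = -19/3 (k = -4/3 + 5*(-1) = -4/3 - 5 = -19/3 ≈ -6.3333)
(k*(-3))*11 = -19/3*(-3)*11 = 19*11 = 209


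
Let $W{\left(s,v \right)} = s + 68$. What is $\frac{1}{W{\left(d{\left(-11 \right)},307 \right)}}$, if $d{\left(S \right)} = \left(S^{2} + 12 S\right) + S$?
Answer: $\frac{1}{46} \approx 0.021739$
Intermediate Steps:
$d{\left(S \right)} = S^{2} + 13 S$
$W{\left(s,v \right)} = 68 + s$
$\frac{1}{W{\left(d{\left(-11 \right)},307 \right)}} = \frac{1}{68 - 11 \left(13 - 11\right)} = \frac{1}{68 - 22} = \frac{1}{46}$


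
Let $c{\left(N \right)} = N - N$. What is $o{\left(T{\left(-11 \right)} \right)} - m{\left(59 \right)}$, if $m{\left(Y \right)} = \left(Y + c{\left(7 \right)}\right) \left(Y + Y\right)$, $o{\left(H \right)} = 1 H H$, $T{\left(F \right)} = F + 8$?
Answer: $-6953$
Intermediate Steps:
$T{\left(F \right)} = 8 + F$
$o{\left(H \right)} = H^{2}$ ($o{\left(H \right)} = H H = H^{2}$)
$c{\left(N \right)} = 0$
$m{\left(Y \right)} = 2 Y^{2}$ ($m{\left(Y \right)} = \left(Y + 0\right) \left(Y + Y\right) = Y 2 Y = 2 Y^{2}$)
$o{\left(T{\left(-11 \right)} \right)} - m{\left(59 \right)} = \left(8 - 11\right)^{2} - 2 \cdot 59^{2} = \left(-3\right)^{2} - 2 \cdot 3481 = 9 - 6962 = -6953$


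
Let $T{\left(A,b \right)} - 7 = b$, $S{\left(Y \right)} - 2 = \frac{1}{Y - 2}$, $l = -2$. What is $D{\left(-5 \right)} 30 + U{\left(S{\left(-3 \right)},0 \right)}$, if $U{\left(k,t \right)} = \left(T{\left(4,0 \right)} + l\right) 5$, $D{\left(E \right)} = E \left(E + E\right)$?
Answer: $1525$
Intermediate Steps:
$D{\left(E \right)} = 2 E^{2}$ ($D{\left(E \right)} = E 2 E = 2 E^{2}$)
$S{\left(Y \right)} = 2 + \frac{1}{-2 + Y}$ ($S{\left(Y \right)} = 2 + \frac{1}{Y - 2} = 2 + \frac{1}{-2 + Y}$)
$T{\left(A,b \right)} = 7 + b$
$U{\left(k,t \right)} = 25$ ($U{\left(k,t \right)} = \left(\left(7 + 0\right) - 2\right) 5 = \left(7 - 2\right) 5 = 5 \cdot 5 = 25$)
$D{\left(-5 \right)} 30 + U{\left(S{\left(-3 \right)},0 \right)} = 2 \left(-5\right)^{2} \cdot 30 + 25 = 2 \cdot 25 \cdot 30 + 25 = 50 \cdot 30 + 25 = 1500 + 25 = 1525$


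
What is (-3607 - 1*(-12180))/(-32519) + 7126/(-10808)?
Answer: -23170527/25104668 ≈ -0.92296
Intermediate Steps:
(-3607 - 1*(-12180))/(-32519) + 7126/(-10808) = (-3607 + 12180)*(-1/32519) + 7126*(-1/10808) = 8573*(-1/32519) - 509/772 = -8573/32519 - 509/772 = -23170527/25104668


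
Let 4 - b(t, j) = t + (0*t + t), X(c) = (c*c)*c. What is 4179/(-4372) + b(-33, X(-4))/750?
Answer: -282821/327900 ≈ -0.86252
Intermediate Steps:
X(c) = c**3 (X(c) = c**2*c = c**3)
b(t, j) = 4 - 2*t (b(t, j) = 4 - (t + (0*t + t)) = 4 - (t + (0 + t)) = 4 - (t + t) = 4 - 2*t)
4179/(-4372) + b(-33, X(-4))/750 = 4179/(-4372) + (4 - 2*(-33))/750 = 4179*(-1/4372) + (4 + 66)*(1/750) = -4179/4372 + 70*(1/750) = -4179/4372 + 7/75 = -282821/327900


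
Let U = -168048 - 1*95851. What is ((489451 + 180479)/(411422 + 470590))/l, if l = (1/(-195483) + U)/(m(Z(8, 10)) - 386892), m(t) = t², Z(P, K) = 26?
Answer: 2107450785558210/1895876275895609 ≈ 1.1116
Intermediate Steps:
U = -263899 (U = -168048 - 95851 = -263899)
l = 25793884109/37749331164 (l = (1/(-195483) - 263899)/(26² - 386892) = (-1/195483 - 263899)/(676 - 386892) = -51587768218/195483/(-386216) = -51587768218/195483*(-1/386216) = 25793884109/37749331164 ≈ 0.68329)
((489451 + 180479)/(411422 + 470590))/l = ((489451 + 180479)/(411422 + 470590))/(25793884109/37749331164) = (669930/882012)*(37749331164/25793884109) = (669930*(1/882012))*(37749331164/25793884109) = (111655/147002)*(37749331164/25793884109) = 2107450785558210/1895876275895609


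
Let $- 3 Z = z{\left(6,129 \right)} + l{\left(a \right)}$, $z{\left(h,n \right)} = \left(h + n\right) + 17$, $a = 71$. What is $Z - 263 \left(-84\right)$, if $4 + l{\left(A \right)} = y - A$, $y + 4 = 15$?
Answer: $\frac{66188}{3} \approx 22063.0$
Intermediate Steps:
$y = 11$ ($y = -4 + 15 = 11$)
$z{\left(h,n \right)} = 17 + h + n$
$l{\left(A \right)} = 7 - A$ ($l{\left(A \right)} = -4 - \left(-11 + A\right) = 7 - A$)
$Z = - \frac{88}{3}$ ($Z = - \frac{\left(17 + 6 + 129\right) + \left(7 - 71\right)}{3} = - \frac{152 + \left(7 - 71\right)}{3} = - \frac{152 - 64}{3} = \left(- \frac{1}{3}\right) 88 = - \frac{88}{3} \approx -29.333$)
$Z - 263 \left(-84\right) = - \frac{88}{3} - 263 \left(-84\right) = - \frac{88}{3} - -22092 = - \frac{88}{3} + 22092 = \frac{66188}{3}$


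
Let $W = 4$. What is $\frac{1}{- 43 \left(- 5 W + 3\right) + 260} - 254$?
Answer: $- \frac{251713}{991} \approx -254.0$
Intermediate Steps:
$\frac{1}{- 43 \left(- 5 W + 3\right) + 260} - 254 = \frac{1}{- 43 \left(\left(-5\right) 4 + 3\right) + 260} - 254 = \frac{1}{- 43 \left(-20 + 3\right) + 260} - 254 = \frac{1}{\left(-43\right) \left(-17\right) + 260} - 254 = \frac{1}{731 + 260} - 254 = \frac{1}{991} - 254 = - \frac{251713}{991}$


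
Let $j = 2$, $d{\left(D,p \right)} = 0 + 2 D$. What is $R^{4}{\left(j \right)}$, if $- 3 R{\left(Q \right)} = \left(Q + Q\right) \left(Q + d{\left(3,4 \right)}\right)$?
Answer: $\frac{1048576}{81} \approx 12945.0$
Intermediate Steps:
$d{\left(D,p \right)} = 2 D$
$R{\left(Q \right)} = - \frac{2 Q \left(6 + Q\right)}{3}$ ($R{\left(Q \right)} = - \frac{\left(Q + Q\right) \left(Q + 2 \cdot 3\right)}{3} = - \frac{2 Q \left(Q + 6\right)}{3} = - \frac{2 Q \left(6 + Q\right)}{3}$)
$R^{4}{\left(j \right)} = \left(\left(- \frac{2}{3}\right) 2 \left(6 + 2\right)\right)^{4} = \left(\left(- \frac{2}{3}\right) 2 \cdot 8\right)^{4} = \left(- \frac{32}{3}\right)^{4} = \frac{1048576}{81}$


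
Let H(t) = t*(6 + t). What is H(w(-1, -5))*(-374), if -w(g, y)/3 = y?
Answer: -117810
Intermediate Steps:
w(g, y) = -3*y
H(w(-1, -5))*(-374) = ((-3*(-5))*(6 - 3*(-5)))*(-374) = (15*(6 + 15))*(-374) = (15*21)*(-374) = 315*(-374) = -117810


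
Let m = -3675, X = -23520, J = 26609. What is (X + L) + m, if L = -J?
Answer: -53804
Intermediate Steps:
L = -26609 (L = -1*26609 = -26609)
(X + L) + m = (-23520 - 26609) - 3675 = -50129 - 3675 = -53804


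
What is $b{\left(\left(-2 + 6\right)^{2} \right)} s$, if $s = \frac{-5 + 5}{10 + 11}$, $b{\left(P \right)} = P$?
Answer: $0$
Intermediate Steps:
$s = 0$ ($s = \frac{0}{21} = 0 \cdot \frac{1}{21} = 0$)
$b{\left(\left(-2 + 6\right)^{2} \right)} s = \left(-2 + 6\right)^{2} \cdot 0 = 4^{2} \cdot 0 = 16 \cdot 0 = 0$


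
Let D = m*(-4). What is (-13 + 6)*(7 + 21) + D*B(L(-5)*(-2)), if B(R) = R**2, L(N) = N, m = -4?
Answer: 1404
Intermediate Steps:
D = 16 (D = -4*(-4) = 16)
(-13 + 6)*(7 + 21) + D*B(L(-5)*(-2)) = (-13 + 6)*(7 + 21) + 16*(-5*(-2))**2 = -7*28 + 16*10**2 = -196 + 16*100 = -196 + 1600 = 1404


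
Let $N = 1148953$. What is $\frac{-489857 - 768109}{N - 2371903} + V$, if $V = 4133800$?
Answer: $\frac{842571994661}{203825} \approx 4.1338 \cdot 10^{6}$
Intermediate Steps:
$\frac{-489857 - 768109}{N - 2371903} + V = \frac{-489857 - 768109}{1148953 - 2371903} + 4133800 = - \frac{1257966}{-1222950} + 4133800 = \left(-1257966\right) \left(- \frac{1}{1222950}\right) + 4133800 = \frac{209661}{203825} + 4133800 = \frac{842571994661}{203825}$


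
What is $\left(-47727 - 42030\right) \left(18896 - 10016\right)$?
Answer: $-797042160$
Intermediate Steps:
$\left(-47727 - 42030\right) \left(18896 - 10016\right) = \left(-89757\right) 8880 = -797042160$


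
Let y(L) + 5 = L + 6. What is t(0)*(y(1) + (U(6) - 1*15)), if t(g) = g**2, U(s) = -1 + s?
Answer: 0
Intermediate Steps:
y(L) = 1 + L (y(L) = -5 + (L + 6) = -5 + (6 + L) = 1 + L)
t(0)*(y(1) + (U(6) - 1*15)) = 0**2*((1 + 1) + ((-1 + 6) - 1*15)) = 0*(2 + (5 - 15)) = 0*(2 - 10) = 0*(-8) = 0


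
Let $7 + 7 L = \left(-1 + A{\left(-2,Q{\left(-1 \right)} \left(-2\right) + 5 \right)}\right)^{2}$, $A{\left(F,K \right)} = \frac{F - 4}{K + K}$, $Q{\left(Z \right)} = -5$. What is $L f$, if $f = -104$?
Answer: $\frac{14456}{175} \approx 82.606$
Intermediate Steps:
$A{\left(F,K \right)} = \frac{-4 + F}{2 K}$
$L = - \frac{139}{175}$ ($L = -1 + \frac{\left(-1 + \frac{-4 - 2}{2 \left(\left(-5\right) \left(-2\right) + 5\right)}\right)^{2}}{7} = -1 + \frac{\left(-1 + \frac{1}{2} \frac{1}{10 + 5} \left(-6\right)\right)^{2}}{7} = -1 + \frac{\left(-1 + \frac{1}{2} \cdot \frac{1}{15} \left(-6\right)\right)^{2}}{7} = -1 + \frac{\left(-1 - \frac{1}{5}\right)^{2}}{7} = -1 + \frac{\left(- \frac{6}{5}\right)^{2}}{7} = -1 + \frac{1}{7} \cdot \frac{36}{25} = -1 + \frac{36}{175} = - \frac{139}{175} \approx -0.79429$)
$L f = \left(- \frac{139}{175}\right) \left(-104\right) = \frac{14456}{175}$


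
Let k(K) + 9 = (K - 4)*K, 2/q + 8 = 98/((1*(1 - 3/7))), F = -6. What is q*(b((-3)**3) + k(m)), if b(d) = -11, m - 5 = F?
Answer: -20/109 ≈ -0.18349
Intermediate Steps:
m = -1 (m = 5 - 6 = -1)
q = 4/327 (q = 2/(-8 + 98/((1*(1 - 3/7)))) = 2/(-8 + 98/((1*(4/7)))) = 2/(-8 + 98/(4/7)) = 2/(-8 + 98*(7/4)) = 2/(-8 + 343/2) = 2/(327/2) = 2*(2/327) = 4/327 ≈ 0.012232)
k(K) = -9 + K*(-4 + K) (k(K) = -9 + (K - 4)*K = -9 + (-4 + K)*K = -9 + K*(-4 + K))
q*(b((-3)**3) + k(m)) = 4*(-11 + (-9 + (-1)**2 - 4*(-1)))/327 = 4*(-11 + (-9 + 1 + 4))/327 = 4*(-11 - 4)/327 = (4/327)*(-15) = -20/109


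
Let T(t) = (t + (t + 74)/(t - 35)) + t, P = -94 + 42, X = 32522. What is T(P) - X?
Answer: -2838484/87 ≈ -32626.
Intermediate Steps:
P = -52
T(t) = 2*t + (74 + t)/(-35 + t) (T(t) = (t + (74 + t)/(-35 + t)) + t = 2*t + (74 + t)/(-35 + t))
T(P) - X = (74 - 69*(-52) + 2*(-52)²)/(-35 - 52) - 1*32522 = (74 + 3588 + 2*2704)/(-87) - 32522 = -(74 + 3588 + 5408)/87 - 32522 = -1/87*9070 - 32522 = -9070/87 - 32522 = -2838484/87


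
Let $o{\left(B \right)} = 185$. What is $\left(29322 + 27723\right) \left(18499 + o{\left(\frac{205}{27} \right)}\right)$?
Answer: $1065828780$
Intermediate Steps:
$\left(29322 + 27723\right) \left(18499 + o{\left(\frac{205}{27} \right)}\right) = \left(29322 + 27723\right) \left(18499 + 185\right) = 57045 \cdot 18684 = 1065828780$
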